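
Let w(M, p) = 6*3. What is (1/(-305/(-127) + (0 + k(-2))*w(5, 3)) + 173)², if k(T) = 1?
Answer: 201035656900/6713281 ≈ 29946.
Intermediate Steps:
w(M, p) = 18
(1/(-305/(-127) + (0 + k(-2))*w(5, 3)) + 173)² = (1/(-305/(-127) + (0 + 1)*18) + 173)² = (1/(-305*(-1/127) + 1*18) + 173)² = (1/(305/127 + 18) + 173)² = (1/(2591/127) + 173)² = (127/2591 + 173)² = (448370/2591)² = 201035656900/6713281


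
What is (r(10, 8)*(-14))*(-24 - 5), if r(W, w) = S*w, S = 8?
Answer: 25984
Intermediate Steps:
r(W, w) = 8*w
(r(10, 8)*(-14))*(-24 - 5) = ((8*8)*(-14))*(-24 - 5) = (64*(-14))*(-29) = -896*(-29) = 25984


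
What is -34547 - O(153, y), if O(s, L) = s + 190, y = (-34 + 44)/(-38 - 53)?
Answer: -34890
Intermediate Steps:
y = -10/91 (y = 10/(-91) = 10*(-1/91) = -10/91 ≈ -0.10989)
O(s, L) = 190 + s
-34547 - O(153, y) = -34547 - (190 + 153) = -34547 - 1*343 = -34547 - 343 = -34890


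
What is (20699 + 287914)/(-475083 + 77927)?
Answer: -308613/397156 ≈ -0.77706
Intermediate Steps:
(20699 + 287914)/(-475083 + 77927) = 308613/(-397156) = 308613*(-1/397156) = -308613/397156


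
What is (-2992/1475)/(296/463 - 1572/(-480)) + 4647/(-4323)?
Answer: -49095731103/30816411835 ≈ -1.5932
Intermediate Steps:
(-2992/1475)/(296/463 - 1572/(-480)) + 4647/(-4323) = (-2992*1/1475)/(296*(1/463) - 1572*(-1/480)) + 4647*(-1/4323) = -2992/(1475*(296/463 + 131/40)) - 1549/1441 = -2992/(1475*72493/18520) - 1549/1441 = -2992/1475*18520/72493 - 1549/1441 = -11082368/21385435 - 1549/1441 = -49095731103/30816411835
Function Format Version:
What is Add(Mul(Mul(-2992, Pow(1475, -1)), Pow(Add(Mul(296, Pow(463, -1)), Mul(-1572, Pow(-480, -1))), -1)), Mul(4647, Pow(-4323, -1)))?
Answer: Rational(-49095731103, 30816411835) ≈ -1.5932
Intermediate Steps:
Add(Mul(Mul(-2992, Pow(1475, -1)), Pow(Add(Mul(296, Pow(463, -1)), Mul(-1572, Pow(-480, -1))), -1)), Mul(4647, Pow(-4323, -1))) = Add(Mul(Mul(-2992, Rational(1, 1475)), Pow(Add(Mul(296, Rational(1, 463)), Mul(-1572, Rational(-1, 480))), -1)), Mul(4647, Rational(-1, 4323))) = Add(Mul(Rational(-2992, 1475), Pow(Add(Rational(296, 463), Rational(131, 40)), -1)), Rational(-1549, 1441)) = Add(Mul(Rational(-2992, 1475), Pow(Rational(72493, 18520), -1)), Rational(-1549, 1441)) = Add(Mul(Rational(-2992, 1475), Rational(18520, 72493)), Rational(-1549, 1441)) = Add(Rational(-11082368, 21385435), Rational(-1549, 1441)) = Rational(-49095731103, 30816411835)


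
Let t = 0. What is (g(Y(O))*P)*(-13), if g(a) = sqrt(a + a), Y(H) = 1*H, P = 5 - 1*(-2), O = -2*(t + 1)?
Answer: -182*I ≈ -182.0*I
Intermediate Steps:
O = -2 (O = -2*(0 + 1) = -2*1 = -2)
P = 7 (P = 5 + 2 = 7)
Y(H) = H
g(a) = sqrt(2)*sqrt(a) (g(a) = sqrt(2*a) = sqrt(2)*sqrt(a))
(g(Y(O))*P)*(-13) = ((sqrt(2)*sqrt(-2))*7)*(-13) = ((sqrt(2)*(I*sqrt(2)))*7)*(-13) = ((2*I)*7)*(-13) = (14*I)*(-13) = -182*I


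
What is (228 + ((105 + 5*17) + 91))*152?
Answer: 77368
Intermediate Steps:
(228 + ((105 + 5*17) + 91))*152 = (228 + ((105 + 85) + 91))*152 = (228 + (190 + 91))*152 = (228 + 281)*152 = 509*152 = 77368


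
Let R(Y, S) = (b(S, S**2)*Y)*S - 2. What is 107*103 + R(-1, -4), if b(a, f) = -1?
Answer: 11015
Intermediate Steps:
R(Y, S) = -2 - S*Y (R(Y, S) = (-Y)*S - 2 = -S*Y - 2 = -2 - S*Y)
107*103 + R(-1, -4) = 107*103 + (-2 - 1*(-4)*(-1)) = 11021 + (-2 - 4) = 11021 - 6 = 11015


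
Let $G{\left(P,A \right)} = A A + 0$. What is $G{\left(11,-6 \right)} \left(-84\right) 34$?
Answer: $-102816$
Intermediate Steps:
$G{\left(P,A \right)} = A^{2}$ ($G{\left(P,A \right)} = A^{2} + 0 = A^{2}$)
$G{\left(11,-6 \right)} \left(-84\right) 34 = \left(-6\right)^{2} \left(-84\right) 34 = 36 \left(-84\right) 34 = \left(-3024\right) 34 = -102816$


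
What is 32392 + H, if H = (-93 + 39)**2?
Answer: 35308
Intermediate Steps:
H = 2916 (H = (-54)**2 = 2916)
32392 + H = 32392 + 2916 = 35308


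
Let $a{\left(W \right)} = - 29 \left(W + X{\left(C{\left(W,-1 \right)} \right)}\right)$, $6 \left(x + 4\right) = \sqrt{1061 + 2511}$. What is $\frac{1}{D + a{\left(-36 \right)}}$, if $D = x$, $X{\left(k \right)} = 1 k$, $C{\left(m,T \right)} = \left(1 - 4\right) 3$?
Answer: $\frac{11709}{15232516} - \frac{3 \sqrt{893}}{15232516} \approx 0.0007628$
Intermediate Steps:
$C{\left(m,T \right)} = -9$ ($C{\left(m,T \right)} = \left(-3\right) 3 = -9$)
$x = -4 + \frac{\sqrt{893}}{3}$ ($x = -4 + \frac{\sqrt{1061 + 2511}}{6} = -4 + \frac{\sqrt{3572}}{6} = -4 + \frac{2 \sqrt{893}}{6} = -4 + \frac{\sqrt{893}}{3} \approx 5.961$)
$X{\left(k \right)} = k$
$D = -4 + \frac{\sqrt{893}}{3} \approx 5.961$
$a{\left(W \right)} = 261 - 29 W$ ($a{\left(W \right)} = - 29 \left(W - 9\right) = - 29 \left(-9 + W\right) = 261 - 29 W$)
$\frac{1}{D + a{\left(-36 \right)}} = \frac{1}{\left(-4 + \frac{\sqrt{893}}{3}\right) + \left(261 - -1044\right)} = \frac{1}{\left(-4 + \frac{\sqrt{893}}{3}\right) + \left(261 + 1044\right)} = \frac{1}{\left(-4 + \frac{\sqrt{893}}{3}\right) + 1305} = \frac{1}{1301 + \frac{\sqrt{893}}{3}}$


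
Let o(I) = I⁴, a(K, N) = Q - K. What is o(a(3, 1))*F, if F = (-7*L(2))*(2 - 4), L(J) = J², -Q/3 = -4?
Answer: 367416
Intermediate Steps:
Q = 12 (Q = -3*(-4) = 12)
a(K, N) = 12 - K
F = 56 (F = (-7*2²)*(2 - 4) = -7*4*(-2) = -28*(-2) = 56)
o(a(3, 1))*F = (12 - 1*3)⁴*56 = (12 - 3)⁴*56 = 9⁴*56 = 6561*56 = 367416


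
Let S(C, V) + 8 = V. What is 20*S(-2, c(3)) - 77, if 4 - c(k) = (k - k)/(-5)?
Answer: -157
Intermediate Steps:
c(k) = 4 (c(k) = 4 - (k - k)/(-5) = 4 - 0*(-1)/5 = 4 - 1*0 = 4 + 0 = 4)
S(C, V) = -8 + V
20*S(-2, c(3)) - 77 = 20*(-8 + 4) - 77 = 20*(-4) - 77 = -80 - 77 = -157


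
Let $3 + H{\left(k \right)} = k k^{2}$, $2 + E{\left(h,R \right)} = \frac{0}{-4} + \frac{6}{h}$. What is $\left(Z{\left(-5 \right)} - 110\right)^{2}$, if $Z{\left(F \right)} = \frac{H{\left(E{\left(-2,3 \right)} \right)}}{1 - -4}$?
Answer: $\frac{459684}{25} \approx 18387.0$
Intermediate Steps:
$E{\left(h,R \right)} = -2 + \frac{6}{h}$ ($E{\left(h,R \right)} = -2 + \left(\frac{0}{-4} + \frac{6}{h}\right) = -2 + \left(0 \left(- \frac{1}{4}\right) + \frac{6}{h}\right) = -2 + \left(0 + \frac{6}{h}\right) = -2 + \frac{6}{h}$)
$H{\left(k \right)} = -3 + k^{3}$ ($H{\left(k \right)} = -3 + k k^{2} = -3 + k^{3}$)
$Z{\left(F \right)} = - \frac{128}{5}$ ($Z{\left(F \right)} = \frac{-3 + \left(-2 + \frac{6}{-2}\right)^{3}}{1 - -4} = \frac{-3 + \left(-2 + 6 \left(- \frac{1}{2}\right)\right)^{3}}{1 + 4} = \frac{-3 + \left(-2 - 3\right)^{3}}{5} = \left(-3 + \left(-5\right)^{3}\right) \frac{1}{5} = \left(-3 - 125\right) \frac{1}{5} = \left(-128\right) \frac{1}{5} = - \frac{128}{5}$)
$\left(Z{\left(-5 \right)} - 110\right)^{2} = \left(- \frac{128}{5} - 110\right)^{2} = \left(- \frac{678}{5}\right)^{2} = \frac{459684}{25}$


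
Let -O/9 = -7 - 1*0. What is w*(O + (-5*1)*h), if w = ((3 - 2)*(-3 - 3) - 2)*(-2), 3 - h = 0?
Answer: 768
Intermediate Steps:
h = 3 (h = 3 - 1*0 = 3 + 0 = 3)
O = 63 (O = -9*(-7 - 1*0) = -9*(-7 + 0) = -9*(-7) = 63)
w = 16 (w = (1*(-6) - 2)*(-2) = (-6 - 2)*(-2) = -8*(-2) = 16)
w*(O + (-5*1)*h) = 16*(63 - 5*1*3) = 16*(63 - 5*3) = 16*(63 - 15) = 16*48 = 768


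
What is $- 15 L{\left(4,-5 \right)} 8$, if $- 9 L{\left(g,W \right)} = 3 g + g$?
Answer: $\frac{640}{3} \approx 213.33$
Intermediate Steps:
$L{\left(g,W \right)} = - \frac{4 g}{9}$ ($L{\left(g,W \right)} = - \frac{3 g + g}{9} = - \frac{4 g}{9}$)
$- 15 L{\left(4,-5 \right)} 8 = - 15 \left(\left(- \frac{4}{9}\right) 4\right) 8 = \left(-15\right) \left(- \frac{16}{9}\right) 8 = \frac{80}{3} \cdot 8 = \frac{640}{3}$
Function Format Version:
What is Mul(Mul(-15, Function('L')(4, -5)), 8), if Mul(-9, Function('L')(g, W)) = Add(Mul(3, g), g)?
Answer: Rational(640, 3) ≈ 213.33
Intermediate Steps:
Function('L')(g, W) = Mul(Rational(-4, 9), g) (Function('L')(g, W) = Mul(Rational(-1, 9), Add(Mul(3, g), g)) = Mul(Rational(-1, 9), Mul(4, g)) = Mul(Rational(-4, 9), g))
Mul(Mul(-15, Function('L')(4, -5)), 8) = Mul(Mul(-15, Mul(Rational(-4, 9), 4)), 8) = Mul(Mul(-15, Rational(-16, 9)), 8) = Mul(Rational(80, 3), 8) = Rational(640, 3)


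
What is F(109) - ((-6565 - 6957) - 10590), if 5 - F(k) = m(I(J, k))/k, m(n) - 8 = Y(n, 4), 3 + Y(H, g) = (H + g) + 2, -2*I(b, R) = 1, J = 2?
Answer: 5257485/218 ≈ 24117.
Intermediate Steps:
I(b, R) = -1/2 (I(b, R) = -1/2*1 = -1/2)
Y(H, g) = -1 + H + g (Y(H, g) = -3 + ((H + g) + 2) = -3 + (2 + H + g) = -1 + H + g)
m(n) = 11 + n (m(n) = 8 + (-1 + n + 4) = 8 + (3 + n) = 11 + n)
F(k) = 5 - 21/(2*k) (F(k) = 5 - (11 - 1/2)/k = 5 - 21/(2*k))
F(109) - ((-6565 - 6957) - 10590) = (5 - 21/2/109) - ((-6565 - 6957) - 10590) = (5 - 21/2*1/109) - (-13522 - 10590) = (5 - 21/218) - 1*(-24112) = 1069/218 + 24112 = 5257485/218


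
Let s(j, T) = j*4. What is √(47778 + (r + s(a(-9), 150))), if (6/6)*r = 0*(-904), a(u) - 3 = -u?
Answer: 3*√5314 ≈ 218.69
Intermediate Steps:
a(u) = 3 - u
s(j, T) = 4*j
r = 0 (r = 0*(-904) = 0)
√(47778 + (r + s(a(-9), 150))) = √(47778 + (0 + 4*(3 - 1*(-9)))) = √(47778 + (0 + 4*(3 + 9))) = √(47778 + (0 + 4*12)) = √(47778 + (0 + 48)) = √(47778 + 48) = √47826 = 3*√5314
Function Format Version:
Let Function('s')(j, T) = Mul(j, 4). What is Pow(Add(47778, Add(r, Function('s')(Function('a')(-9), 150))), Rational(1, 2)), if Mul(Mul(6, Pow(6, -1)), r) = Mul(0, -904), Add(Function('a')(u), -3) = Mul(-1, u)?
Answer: Mul(3, Pow(5314, Rational(1, 2))) ≈ 218.69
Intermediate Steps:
Function('a')(u) = Add(3, Mul(-1, u))
Function('s')(j, T) = Mul(4, j)
r = 0 (r = Mul(0, -904) = 0)
Pow(Add(47778, Add(r, Function('s')(Function('a')(-9), 150))), Rational(1, 2)) = Pow(Add(47778, Add(0, Mul(4, Add(3, Mul(-1, -9))))), Rational(1, 2)) = Pow(Add(47778, Add(0, Mul(4, Add(3, 9)))), Rational(1, 2)) = Pow(Add(47778, Add(0, Mul(4, 12))), Rational(1, 2)) = Pow(Add(47778, Add(0, 48)), Rational(1, 2)) = Pow(Add(47778, 48), Rational(1, 2)) = Pow(47826, Rational(1, 2)) = Mul(3, Pow(5314, Rational(1, 2)))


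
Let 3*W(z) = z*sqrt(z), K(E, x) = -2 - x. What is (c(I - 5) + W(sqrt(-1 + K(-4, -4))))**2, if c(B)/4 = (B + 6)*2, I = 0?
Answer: 625/9 ≈ 69.444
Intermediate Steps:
c(B) = 48 + 8*B (c(B) = 4*((B + 6)*2) = 4*((6 + B)*2) = 4*(12 + 2*B) = 48 + 8*B)
W(z) = z**(3/2)/3 (W(z) = (z*sqrt(z))/3 = z**(3/2)/3)
(c(I - 5) + W(sqrt(-1 + K(-4, -4))))**2 = ((48 + 8*(0 - 5)) + (sqrt(-1 + (-2 - 1*(-4))))**(3/2)/3)**2 = ((48 + 8*(-5)) + (sqrt(-1 + (-2 + 4)))**(3/2)/3)**2 = ((48 - 40) + (sqrt(-1 + 2))**(3/2)/3)**2 = (8 + (sqrt(1))**(3/2)/3)**2 = (8 + 1**(3/2)/3)**2 = (8 + (1/3)*1)**2 = (8 + 1/3)**2 = (25/3)**2 = 625/9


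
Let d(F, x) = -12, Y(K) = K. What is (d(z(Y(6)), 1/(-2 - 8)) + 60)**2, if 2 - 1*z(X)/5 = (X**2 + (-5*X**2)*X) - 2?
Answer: 2304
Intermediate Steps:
z(X) = 20 - 5*X**2 + 25*X**3 (z(X) = 10 - 5*((X**2 + (-5*X**2)*X) - 2) = 10 - 5*((X**2 - 5*X**3) - 2) = 10 - 5*(-2 + X**2 - 5*X**3) = 10 + (10 - 5*X**2 + 25*X**3) = 20 - 5*X**2 + 25*X**3)
(d(z(Y(6)), 1/(-2 - 8)) + 60)**2 = (-12 + 60)**2 = 48**2 = 2304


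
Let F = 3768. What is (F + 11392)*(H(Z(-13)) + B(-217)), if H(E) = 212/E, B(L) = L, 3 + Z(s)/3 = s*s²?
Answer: -542884148/165 ≈ -3.2902e+6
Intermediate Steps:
Z(s) = -9 + 3*s³ (Z(s) = -9 + 3*(s*s²) = -9 + 3*s³)
(F + 11392)*(H(Z(-13)) + B(-217)) = (3768 + 11392)*(212/(-9 + 3*(-13)³) - 217) = 15160*(212/(-9 + 3*(-2197)) - 217) = 15160*(212/(-9 - 6591) - 217) = 15160*(212/(-6600) - 217) = 15160*(212*(-1/6600) - 217) = 15160*(-53/1650 - 217) = 15160*(-358103/1650) = -542884148/165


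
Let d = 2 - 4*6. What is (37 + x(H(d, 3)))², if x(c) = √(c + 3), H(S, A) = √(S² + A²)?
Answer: (37 + √(3 + √493))² ≈ 1765.7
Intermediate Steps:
d = -22 (d = 2 - 24 = -22)
H(S, A) = √(A² + S²)
x(c) = √(3 + c)
(37 + x(H(d, 3)))² = (37 + √(3 + √(3² + (-22)²)))² = (37 + √(3 + √(9 + 484)))² = (37 + √(3 + √493))²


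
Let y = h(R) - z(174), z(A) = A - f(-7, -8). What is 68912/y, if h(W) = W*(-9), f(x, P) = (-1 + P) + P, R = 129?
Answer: -8614/169 ≈ -50.970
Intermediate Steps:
f(x, P) = -1 + 2*P
z(A) = 17 + A (z(A) = A - (-1 + 2*(-8)) = A - (-1 - 16) = A - 1*(-17) = A + 17 = 17 + A)
h(W) = -9*W
y = -1352 (y = -9*129 - (17 + 174) = -1161 - 1*191 = -1161 - 191 = -1352)
68912/y = 68912/(-1352) = 68912*(-1/1352) = -8614/169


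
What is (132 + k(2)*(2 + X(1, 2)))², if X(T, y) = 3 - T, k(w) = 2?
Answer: 19600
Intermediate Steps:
(132 + k(2)*(2 + X(1, 2)))² = (132 + 2*(2 + (3 - 1*1)))² = (132 + 2*(2 + (3 - 1)))² = (132 + 2*(2 + 2))² = (132 + 2*4)² = (132 + 8)² = 140² = 19600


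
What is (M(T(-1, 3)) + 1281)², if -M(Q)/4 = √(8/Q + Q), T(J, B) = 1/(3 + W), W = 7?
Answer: 8211213/5 - 15372*√890/5 ≈ 1.5505e+6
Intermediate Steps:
T(J, B) = ⅒ (T(J, B) = 1/(3 + 7) = 1/10 = ⅒)
M(Q) = -4*√(Q + 8/Q) (M(Q) = -4*√(8/Q + Q) = -4*√(Q + 8/Q))
(M(T(-1, 3)) + 1281)² = (-4*√(⅒ + 8/(⅒)) + 1281)² = (-4*√(⅒ + 8*10) + 1281)² = (-4*√(⅒ + 80) + 1281)² = (-6*√890/5 + 1281)² = (1281 - 6*√890/5)²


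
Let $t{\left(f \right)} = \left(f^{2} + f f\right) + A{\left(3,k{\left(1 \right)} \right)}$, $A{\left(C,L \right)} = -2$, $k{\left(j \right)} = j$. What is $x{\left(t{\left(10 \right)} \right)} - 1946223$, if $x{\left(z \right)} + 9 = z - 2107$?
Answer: $-1948141$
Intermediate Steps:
$t{\left(f \right)} = -2 + 2 f^{2}$ ($t{\left(f \right)} = \left(f^{2} + f f\right) - 2 = \left(f^{2} + f^{2}\right) - 2 = 2 f^{2} - 2 = -2 + 2 f^{2}$)
$x{\left(z \right)} = -2116 + z$ ($x{\left(z \right)} = -9 + \left(z - 2107\right) = -9 + \left(-2107 + z\right) = -2116 + z$)
$x{\left(t{\left(10 \right)} \right)} - 1946223 = \left(-2116 - \left(2 - 2 \cdot 10^{2}\right)\right) - 1946223 = \left(-2116 + \left(-2 + 2 \cdot 100\right)\right) - 1946223 = \left(-2116 + \left(-2 + 200\right)\right) - 1946223 = \left(-2116 + 198\right) - 1946223 = -1918 - 1946223 = -1948141$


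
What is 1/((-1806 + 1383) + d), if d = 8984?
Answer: 1/8561 ≈ 0.00011681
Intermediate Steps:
1/((-1806 + 1383) + d) = 1/((-1806 + 1383) + 8984) = 1/(-423 + 8984) = 1/8561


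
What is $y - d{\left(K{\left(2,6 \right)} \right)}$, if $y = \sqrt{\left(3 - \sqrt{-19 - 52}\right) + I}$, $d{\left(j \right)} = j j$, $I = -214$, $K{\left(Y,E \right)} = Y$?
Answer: $-4 + \sqrt{-211 - i \sqrt{71}} \approx -3.71 - 14.529 i$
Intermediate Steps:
$d{\left(j \right)} = j^{2}$
$y = \sqrt{-211 - i \sqrt{71}}$ ($y = \sqrt{\left(3 - \sqrt{-19 - 52}\right) - 214} = \sqrt{\left(3 - \sqrt{-71}\right) - 214} = \sqrt{\left(3 - i \sqrt{71}\right) - 214} = \sqrt{-211 - i \sqrt{71}} \approx 0.28998 - 14.529 i$)
$y - d{\left(K{\left(2,6 \right)} \right)} = \sqrt{-211 - i \sqrt{71}} - 2^{2} = \sqrt{-211 - i \sqrt{71}} - 4 = -4 + \sqrt{-211 - i \sqrt{71}}$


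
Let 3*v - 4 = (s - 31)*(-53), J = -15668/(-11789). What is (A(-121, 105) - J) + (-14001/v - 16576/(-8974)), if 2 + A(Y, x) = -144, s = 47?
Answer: -610462460657/6377896156 ≈ -95.715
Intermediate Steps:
A(Y, x) = -146 (A(Y, x) = -2 - 144 = -146)
J = 15668/11789 (J = -15668*(-1/11789) = 15668/11789 ≈ 1.3290)
v = -844/3 (v = 4/3 + ((47 - 31)*(-53))/3 = 4/3 + (16*(-53))/3 = 4/3 + (⅓)*(-848) = 4/3 - 848/3 = -844/3 ≈ -281.33)
(A(-121, 105) - J) + (-14001/v - 16576/(-8974)) = (-146 - 1*15668/11789) + (-14001/(-844/3) - 16576/(-8974)) = (-146 - 15668/11789) + (-14001*(-3/844) - 16576*(-1/8974)) = -1736862/11789 + (42003/844 + 1184/641) = -1736862/11789 + 27923219/541004 = -610462460657/6377896156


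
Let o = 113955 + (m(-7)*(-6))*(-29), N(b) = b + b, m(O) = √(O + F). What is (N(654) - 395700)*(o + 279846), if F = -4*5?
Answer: -155311963992 - 205872624*I*√3 ≈ -1.5531e+11 - 3.5658e+8*I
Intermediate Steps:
F = -20
m(O) = √(-20 + O) (m(O) = √(O - 20) = √(-20 + O))
N(b) = 2*b
o = 113955 + 522*I*√3 (o = 113955 + (√(-20 - 7)*(-6))*(-29) = 113955 + (√(-27)*(-6))*(-29) = 113955 + ((3*I*√3)*(-6))*(-29) = 113955 - 18*I*√3*(-29) = 113955 + 522*I*√3 ≈ 1.1396e+5 + 904.13*I)
(N(654) - 395700)*(o + 279846) = (2*654 - 395700)*((113955 + 522*I*√3) + 279846) = (1308 - 395700)*(393801 + 522*I*√3) = -394392*(393801 + 522*I*√3) = -155311963992 - 205872624*I*√3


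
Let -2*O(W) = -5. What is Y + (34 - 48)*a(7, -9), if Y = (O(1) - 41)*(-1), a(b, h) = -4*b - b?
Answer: 1057/2 ≈ 528.50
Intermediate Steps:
a(b, h) = -5*b
O(W) = 5/2 (O(W) = -1/2*(-5) = 5/2)
Y = 77/2 (Y = (5/2 - 41)*(-1) = -77/2*(-1) = 77/2 ≈ 38.500)
Y + (34 - 48)*a(7, -9) = 77/2 + (34 - 48)*(-5*7) = 77/2 - 14*(-35) = 77/2 + 490 = 1057/2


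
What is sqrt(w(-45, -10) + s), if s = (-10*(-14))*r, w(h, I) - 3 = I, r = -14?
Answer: I*sqrt(1967) ≈ 44.351*I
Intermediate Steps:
w(h, I) = 3 + I
s = -1960 (s = -10*(-14)*(-14) = 140*(-14) = -1960)
sqrt(w(-45, -10) + s) = sqrt((3 - 10) - 1960) = sqrt(-7 - 1960) = sqrt(-1967) = I*sqrt(1967)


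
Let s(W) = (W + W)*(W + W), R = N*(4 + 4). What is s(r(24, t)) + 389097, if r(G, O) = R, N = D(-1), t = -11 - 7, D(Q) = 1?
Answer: 389353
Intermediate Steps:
t = -18
N = 1
R = 8 (R = 1*(4 + 4) = 1*8 = 8)
r(G, O) = 8
s(W) = 4*W² (s(W) = (2*W)*(2*W) = 4*W²)
s(r(24, t)) + 389097 = 4*8² + 389097 = 4*64 + 389097 = 256 + 389097 = 389353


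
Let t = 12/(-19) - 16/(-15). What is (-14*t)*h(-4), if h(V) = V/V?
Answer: -1736/285 ≈ -6.0912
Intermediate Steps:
t = 124/285 (t = 12*(-1/19) - 16*(-1/15) = -12/19 + 16/15 = 124/285 ≈ 0.43509)
h(V) = 1
(-14*t)*h(-4) = -14*124/285*1 = -1736/285*1 = -1736/285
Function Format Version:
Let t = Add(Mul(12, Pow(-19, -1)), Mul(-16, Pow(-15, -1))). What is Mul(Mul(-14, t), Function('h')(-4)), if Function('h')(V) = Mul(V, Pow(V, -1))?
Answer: Rational(-1736, 285) ≈ -6.0912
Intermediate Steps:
t = Rational(124, 285) (t = Add(Mul(12, Rational(-1, 19)), Mul(-16, Rational(-1, 15))) = Add(Rational(-12, 19), Rational(16, 15)) = Rational(124, 285) ≈ 0.43509)
Function('h')(V) = 1
Mul(Mul(-14, t), Function('h')(-4)) = Mul(Mul(-14, Rational(124, 285)), 1) = Mul(Rational(-1736, 285), 1) = Rational(-1736, 285)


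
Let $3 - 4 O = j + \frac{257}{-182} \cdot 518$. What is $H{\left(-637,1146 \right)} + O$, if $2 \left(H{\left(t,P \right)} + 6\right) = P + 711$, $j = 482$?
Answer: $\frac{12813}{13} \approx 985.62$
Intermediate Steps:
$O = \frac{1641}{26}$ ($O = \frac{3}{4} - \frac{482 + \frac{257}{-182} \cdot 518}{4} = \frac{3}{4} - \frac{482 + 257 \left(- \frac{1}{182}\right) 518}{4} = \frac{3}{4} - \frac{482 - \frac{9509}{13}}{4} = \frac{3}{4} - - \frac{3243}{52} = \frac{3}{4} + \frac{3243}{52} = \frac{1641}{26} \approx 63.115$)
$H{\left(t,P \right)} = \frac{699}{2} + \frac{P}{2}$ ($H{\left(t,P \right)} = -6 + \frac{P + 711}{2} = -6 + \frac{711 + P}{2} = -6 + \left(\frac{711}{2} + \frac{P}{2}\right) = \frac{699}{2} + \frac{P}{2}$)
$H{\left(-637,1146 \right)} + O = \left(\frac{699}{2} + \frac{1}{2} \cdot 1146\right) + \frac{1641}{26} = \left(\frac{699}{2} + 573\right) + \frac{1641}{26} = \frac{1845}{2} + \frac{1641}{26} = \frac{12813}{13}$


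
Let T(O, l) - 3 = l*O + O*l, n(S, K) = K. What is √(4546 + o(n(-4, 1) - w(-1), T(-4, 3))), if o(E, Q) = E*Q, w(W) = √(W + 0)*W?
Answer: √(4525 - 21*I) ≈ 67.268 - 0.1561*I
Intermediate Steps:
T(O, l) = 3 + 2*O*l (T(O, l) = 3 + (l*O + O*l) = 3 + (O*l + O*l) = 3 + 2*O*l)
w(W) = W^(3/2) (w(W) = √W*W = W^(3/2))
√(4546 + o(n(-4, 1) - w(-1), T(-4, 3))) = √(4546 + (1 - (-1)^(3/2))*(3 + 2*(-4)*3)) = √(4546 + (1 - (-1)*I)*(3 - 24)) = √(4546 + (1 + I)*(-21)) = √(4546 + (-21 - 21*I)) = √(4525 - 21*I)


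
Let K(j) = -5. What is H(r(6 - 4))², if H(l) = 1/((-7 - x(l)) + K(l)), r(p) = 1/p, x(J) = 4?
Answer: 1/256 ≈ 0.0039063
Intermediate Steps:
r(p) = 1/p
H(l) = -1/16 (H(l) = 1/((-7 - 1*4) - 5) = 1/((-7 - 4) - 5) = 1/(-11 - 5) = 1/(-16) = -1/16)
H(r(6 - 4))² = (-1/16)² = 1/256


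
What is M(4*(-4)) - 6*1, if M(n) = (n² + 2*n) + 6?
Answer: 224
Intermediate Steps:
M(n) = 6 + n² + 2*n
M(4*(-4)) - 6*1 = (6 + (4*(-4))² + 2*(4*(-4))) - 6*1 = (6 + (-16)² + 2*(-16)) - 6 = (6 + 256 - 32) - 6 = 230 - 6 = 224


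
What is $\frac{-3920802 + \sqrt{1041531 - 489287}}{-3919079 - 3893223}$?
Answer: $\frac{1960401}{3906151} - \frac{11 \sqrt{1141}}{3906151} \approx 0.50178$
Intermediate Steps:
$\frac{-3920802 + \sqrt{1041531 - 489287}}{-3919079 - 3893223} = \frac{-3920802 + \sqrt{552244}}{-7812302} = \left(-3920802 + 22 \sqrt{1141}\right) \left(- \frac{1}{7812302}\right) = \frac{1960401}{3906151} - \frac{11 \sqrt{1141}}{3906151}$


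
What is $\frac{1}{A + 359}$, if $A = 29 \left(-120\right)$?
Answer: $- \frac{1}{3121} \approx -0.00032041$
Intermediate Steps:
$A = -3480$
$\frac{1}{A + 359} = \frac{1}{-3480 + 359} = \frac{1}{-3121} = - \frac{1}{3121}$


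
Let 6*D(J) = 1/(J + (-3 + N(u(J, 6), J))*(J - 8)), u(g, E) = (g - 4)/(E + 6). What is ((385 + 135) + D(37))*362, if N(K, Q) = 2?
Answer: 4517941/24 ≈ 1.8825e+5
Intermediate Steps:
u(g, E) = (-4 + g)/(6 + E)
D(J) = 1/48 (D(J) = 1/(6*(J + (-3 + 2)*(J - 8))) = 1/(6*(J - (-8 + J))) = 1/(6*(J + (8 - J))) = (⅙)/8 = (⅙)*(⅛) = 1/48)
((385 + 135) + D(37))*362 = ((385 + 135) + 1/48)*362 = (520 + 1/48)*362 = (24961/48)*362 = 4517941/24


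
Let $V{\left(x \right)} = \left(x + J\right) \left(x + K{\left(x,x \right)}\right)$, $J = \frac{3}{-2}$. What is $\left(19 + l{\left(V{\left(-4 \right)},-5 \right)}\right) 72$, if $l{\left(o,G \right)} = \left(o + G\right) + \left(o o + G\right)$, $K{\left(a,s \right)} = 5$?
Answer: $2430$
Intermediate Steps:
$J = - \frac{3}{2}$ ($J = 3 \left(- \frac{1}{2}\right) = - \frac{3}{2} \approx -1.5$)
$V{\left(x \right)} = \left(5 + x\right) \left(- \frac{3}{2} + x\right)$ ($V{\left(x \right)} = \left(x - \frac{3}{2}\right) \left(x + 5\right) = \left(- \frac{3}{2} + x\right) \left(5 + x\right) = \left(5 + x\right) \left(- \frac{3}{2} + x\right)$)
$l{\left(o,G \right)} = o + o^{2} + 2 G$ ($l{\left(o,G \right)} = \left(G + o\right) + \left(o^{2} + G\right) = \left(G + o\right) + \left(G + o^{2}\right) = o + o^{2} + 2 G$)
$\left(19 + l{\left(V{\left(-4 \right)},-5 \right)}\right) 72 = \left(19 + \left(\left(- \frac{15}{2} + \left(-4\right)^{2} + \frac{7}{2} \left(-4\right)\right) + \left(- \frac{15}{2} + \left(-4\right)^{2} + \frac{7}{2} \left(-4\right)\right)^{2} + 2 \left(-5\right)\right)\right) 72 = \left(19 - \left(\frac{31}{2} - \left(- \frac{15}{2} + 16 - 14\right)^{2}\right)\right) 72 = \left(19 - \left(\frac{31}{2} - \frac{121}{4}\right)\right) 72 = \left(19 - - \frac{59}{4}\right) 72 = \left(19 + \frac{59}{4}\right) 72 = \frac{135}{4} \cdot 72 = 2430$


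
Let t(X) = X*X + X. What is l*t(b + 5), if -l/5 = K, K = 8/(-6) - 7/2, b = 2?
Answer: 4060/3 ≈ 1353.3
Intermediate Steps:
t(X) = X + X² (t(X) = X² + X = X + X²)
K = -29/6 (K = 8*(-⅙) - 7*½ = -4/3 - 7/2 = -29/6 ≈ -4.8333)
l = 145/6 (l = -5*(-29/6) = 145/6 ≈ 24.167)
l*t(b + 5) = 145*((2 + 5)*(1 + (2 + 5)))/6 = 145*(7*(1 + 7))/6 = 145*(7*8)/6 = (145/6)*56 = 4060/3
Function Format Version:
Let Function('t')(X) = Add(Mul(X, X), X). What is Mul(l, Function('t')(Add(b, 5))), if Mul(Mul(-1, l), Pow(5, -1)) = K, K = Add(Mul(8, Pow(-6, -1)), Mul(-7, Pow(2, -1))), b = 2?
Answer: Rational(4060, 3) ≈ 1353.3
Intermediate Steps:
Function('t')(X) = Add(X, Pow(X, 2)) (Function('t')(X) = Add(Pow(X, 2), X) = Add(X, Pow(X, 2)))
K = Rational(-29, 6) (K = Add(Mul(8, Rational(-1, 6)), Mul(-7, Rational(1, 2))) = Add(Rational(-4, 3), Rational(-7, 2)) = Rational(-29, 6) ≈ -4.8333)
l = Rational(145, 6) (l = Mul(-5, Rational(-29, 6)) = Rational(145, 6) ≈ 24.167)
Mul(l, Function('t')(Add(b, 5))) = Mul(Rational(145, 6), Mul(Add(2, 5), Add(1, Add(2, 5)))) = Mul(Rational(145, 6), Mul(7, Add(1, 7))) = Mul(Rational(145, 6), Mul(7, 8)) = Mul(Rational(145, 6), 56) = Rational(4060, 3)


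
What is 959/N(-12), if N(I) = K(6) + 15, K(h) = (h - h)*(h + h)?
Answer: 959/15 ≈ 63.933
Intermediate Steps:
K(h) = 0 (K(h) = 0*(2*h) = 0)
N(I) = 15 (N(I) = 0 + 15 = 15)
959/N(-12) = 959/15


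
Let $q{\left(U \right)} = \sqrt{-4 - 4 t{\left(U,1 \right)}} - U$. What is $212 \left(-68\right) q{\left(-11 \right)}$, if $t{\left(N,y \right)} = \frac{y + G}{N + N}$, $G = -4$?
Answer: $-158576 - \frac{72080 i \sqrt{22}}{11} \approx -1.5858 \cdot 10^{5} - 30735.0 i$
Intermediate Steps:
$t{\left(N,y \right)} = \frac{-4 + y}{2 N}$ ($t{\left(N,y \right)} = \frac{y - 4}{N + N} = \frac{-4 + y}{2 N}$)
$q{\left(U \right)} = \sqrt{-4 + \frac{6}{U}} - U$ ($q{\left(U \right)} = \sqrt{-4 - 4 \frac{-4 + 1}{2 U}} - U = \sqrt{-4 - 4 \cdot \frac{1}{2} \frac{1}{U} \left(-3\right)} - U = \sqrt{-4 - 4 \left(- \frac{3}{2 U}\right)} - U = \sqrt{-4 + \frac{6}{U}} - U$)
$212 \left(-68\right) q{\left(-11 \right)} = 212 \left(-68\right) \left(\sqrt{-4 + \frac{6}{-11}} - -11\right) = - 14416 \left(\sqrt{-4 + 6 \left(- \frac{1}{11}\right)} + 11\right) = - 14416 \left(\sqrt{-4 - \frac{6}{11}} + 11\right) = - 14416 \left(\sqrt{- \frac{50}{11}} + 11\right) = - 14416 \left(\frac{5 i \sqrt{22}}{11} + 11\right) = - 14416 \left(11 + \frac{5 i \sqrt{22}}{11}\right) = -158576 - \frac{72080 i \sqrt{22}}{11}$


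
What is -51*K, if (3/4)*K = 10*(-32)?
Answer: 21760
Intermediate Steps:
K = -1280/3 (K = 4*(10*(-32))/3 = (4/3)*(-320) = -1280/3 ≈ -426.67)
-51*K = -51*(-1280/3) = 21760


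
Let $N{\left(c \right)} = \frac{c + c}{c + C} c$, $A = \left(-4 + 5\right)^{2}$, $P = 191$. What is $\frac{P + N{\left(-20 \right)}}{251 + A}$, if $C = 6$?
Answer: $\frac{937}{1764} \approx 0.53118$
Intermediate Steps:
$A = 1$ ($A = 1^{2} = 1$)
$N{\left(c \right)} = \frac{2 c^{2}}{6 + c}$ ($N{\left(c \right)} = \frac{c + c}{c + 6} c = \frac{2 c}{6 + c} c = \frac{2 c^{2}}{6 + c}$)
$\frac{P + N{\left(-20 \right)}}{251 + A} = \frac{191 + \frac{2 \left(-20\right)^{2}}{6 - 20}}{251 + 1} = \frac{191 + 2 \cdot 400 \frac{1}{-14}}{252} = \left(191 + 2 \cdot 400 \left(- \frac{1}{14}\right)\right) \frac{1}{252} = \left(191 - \frac{400}{7}\right) \frac{1}{252} = \frac{937}{7} \cdot \frac{1}{252} = \frac{937}{1764}$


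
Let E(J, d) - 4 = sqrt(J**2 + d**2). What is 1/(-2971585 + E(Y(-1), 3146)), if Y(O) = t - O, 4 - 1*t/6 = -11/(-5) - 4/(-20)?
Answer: -74289525/220757093553316 - 5*sqrt(247435709)/220757093553316 ≈ -3.3688e-7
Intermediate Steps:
t = 48/5 (t = 24 - 6*(-11/(-5) - 4/(-20)) = 24 - 6*(-11*(-1/5) - 4*(-1/20)) = 24 - 6*(11/5 + 1/5) = 24 - 6*12/5 = 24 - 72/5 = 48/5 ≈ 9.6000)
Y(O) = 48/5 - O
E(J, d) = 4 + sqrt(J**2 + d**2)
1/(-2971585 + E(Y(-1), 3146)) = 1/(-2971585 + (4 + sqrt((48/5 - 1*(-1))**2 + 3146**2))) = 1/(-2971585 + (4 + sqrt((48/5 + 1)**2 + 9897316))) = 1/(-2971585 + (4 + sqrt((53/5)**2 + 9897316))) = 1/(-2971585 + (4 + sqrt(2809/25 + 9897316))) = 1/(-2971585 + (4 + sqrt(247435709/25))) = 1/(-2971585 + (4 + sqrt(247435709)/5)) = 1/(-2971581 + sqrt(247435709)/5)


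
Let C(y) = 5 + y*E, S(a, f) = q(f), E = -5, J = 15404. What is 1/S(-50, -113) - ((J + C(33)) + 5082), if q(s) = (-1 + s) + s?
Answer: -4614003/227 ≈ -20326.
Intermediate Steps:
q(s) = -1 + 2*s
S(a, f) = -1 + 2*f
C(y) = 5 - 5*y (C(y) = 5 + y*(-5) = 5 - 5*y)
1/S(-50, -113) - ((J + C(33)) + 5082) = 1/(-1 + 2*(-113)) - ((15404 + (5 - 5*33)) + 5082) = 1/(-1 - 226) - ((15404 + (5 - 165)) + 5082) = 1/(-227) - ((15404 - 160) + 5082) = -1/227 - (15244 + 5082) = -1/227 - 1*20326 = -1/227 - 20326 = -4614003/227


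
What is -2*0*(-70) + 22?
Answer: 22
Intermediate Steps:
-2*0*(-70) + 22 = 0*(-70) + 22 = 0 + 22 = 22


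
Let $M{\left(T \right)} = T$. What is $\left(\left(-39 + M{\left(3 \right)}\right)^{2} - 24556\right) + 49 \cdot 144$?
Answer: $-16204$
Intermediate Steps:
$\left(\left(-39 + M{\left(3 \right)}\right)^{2} - 24556\right) + 49 \cdot 144 = \left(\left(-39 + 3\right)^{2} - 24556\right) + 49 \cdot 144 = \left(\left(-36\right)^{2} - 24556\right) + 7056 = \left(1296 - 24556\right) + 7056 = -23260 + 7056 = -16204$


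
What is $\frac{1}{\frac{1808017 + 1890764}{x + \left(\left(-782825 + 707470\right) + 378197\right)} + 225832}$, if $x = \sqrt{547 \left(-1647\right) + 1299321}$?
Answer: $\frac{2958974705055838}{668267315384407058191} + \frac{22192686 \sqrt{11067}}{4677871207690849407337} \approx 4.4278 \cdot 10^{-6}$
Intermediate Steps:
$x = 6 \sqrt{11067}$ ($x = \sqrt{-900909 + 1299321} = \sqrt{398412} = 6 \sqrt{11067} \approx 631.2$)
$\frac{1}{\frac{1808017 + 1890764}{x + \left(\left(-782825 + 707470\right) + 378197\right)} + 225832} = \frac{1}{\frac{1808017 + 1890764}{6 \sqrt{11067} + \left(\left(-782825 + 707470\right) + 378197\right)} + 225832} = \frac{1}{\frac{3698781}{6 \sqrt{11067} + \left(-75355 + 378197\right)} + 225832} = \frac{1}{\frac{3698781}{6 \sqrt{11067} + 302842} + 225832} = \frac{1}{\frac{3698781}{302842 + 6 \sqrt{11067}} + 225832} = \frac{1}{225832 + \frac{3698781}{302842 + 6 \sqrt{11067}}}$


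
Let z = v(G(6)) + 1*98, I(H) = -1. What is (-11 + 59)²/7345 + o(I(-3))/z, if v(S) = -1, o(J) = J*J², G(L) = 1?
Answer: 216143/712465 ≈ 0.30337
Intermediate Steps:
o(J) = J³
z = 97 (z = -1 + 1*98 = -1 + 98 = 97)
(-11 + 59)²/7345 + o(I(-3))/z = (-11 + 59)²/7345 + (-1)³/97 = 48²*(1/7345) - 1*1/97 = 2304*(1/7345) - 1/97 = 2304/7345 - 1/97 = 216143/712465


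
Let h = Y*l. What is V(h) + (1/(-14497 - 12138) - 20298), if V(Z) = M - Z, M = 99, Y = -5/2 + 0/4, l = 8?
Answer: -537467666/26635 ≈ -20179.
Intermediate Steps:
Y = -5/2 (Y = -5*1/2 + 0*(1/4) = -5/2 + 0 = -5/2 ≈ -2.5000)
h = -20 (h = -5/2*8 = -20)
V(Z) = 99 - Z
V(h) + (1/(-14497 - 12138) - 20298) = (99 - 1*(-20)) + (1/(-14497 - 12138) - 20298) = (99 + 20) + (1/(-26635) - 20298) = 119 + (-1/26635 - 20298) = 119 - 540637231/26635 = -537467666/26635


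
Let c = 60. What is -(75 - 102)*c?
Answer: 1620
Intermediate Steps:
-(75 - 102)*c = -(75 - 102)*60 = -(-27)*60 = -1*(-1620) = 1620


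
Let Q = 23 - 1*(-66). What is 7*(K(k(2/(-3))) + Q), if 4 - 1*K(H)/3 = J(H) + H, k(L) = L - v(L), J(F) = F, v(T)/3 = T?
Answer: 651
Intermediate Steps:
v(T) = 3*T
k(L) = -2*L (k(L) = L - 3*L = -2*L)
Q = 89 (Q = 23 + 66 = 89)
K(H) = 12 - 6*H (K(H) = 12 - 3*(H + H) = 12 - 6*H)
7*(K(k(2/(-3))) + Q) = 7*((12 - (-12)*2/(-3)) + 89) = 7*((12 - (-12)*2*(-⅓)) + 89) = 7*((12 - (-12)*(-2)/3) + 89) = 7*((12 - 6*4/3) + 89) = 7*((12 - 8) + 89) = 7*(4 + 89) = 7*93 = 651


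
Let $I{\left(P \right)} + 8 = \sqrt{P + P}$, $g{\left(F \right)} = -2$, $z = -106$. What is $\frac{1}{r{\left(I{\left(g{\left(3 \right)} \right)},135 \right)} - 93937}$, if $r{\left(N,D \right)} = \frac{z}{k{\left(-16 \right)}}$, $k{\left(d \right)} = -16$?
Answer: $- \frac{8}{751443} \approx -1.0646 \cdot 10^{-5}$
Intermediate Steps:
$I{\left(P \right)} = -8 + \sqrt{2} \sqrt{P}$ ($I{\left(P \right)} = -8 + \sqrt{P + P} = -8 + \sqrt{2 P} = -8 + \sqrt{2} \sqrt{P}$)
$r{\left(N,D \right)} = \frac{53}{8}$ ($r{\left(N,D \right)} = - \frac{106}{-16} = \left(-106\right) \left(- \frac{1}{16}\right) = \frac{53}{8}$)
$\frac{1}{r{\left(I{\left(g{\left(3 \right)} \right)},135 \right)} - 93937} = \frac{1}{\frac{53}{8} - 93937} = \frac{1}{- \frac{751443}{8}} = - \frac{8}{751443}$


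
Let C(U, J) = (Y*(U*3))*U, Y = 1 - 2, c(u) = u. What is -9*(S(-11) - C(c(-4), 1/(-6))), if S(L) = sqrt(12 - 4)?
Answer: -432 - 18*sqrt(2) ≈ -457.46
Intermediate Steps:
S(L) = 2*sqrt(2) (S(L) = sqrt(8) = 2*sqrt(2))
Y = -1
C(U, J) = -3*U**2 (C(U, J) = (-U*3)*U = (-3*U)*U = -3*U**2)
-9*(S(-11) - C(c(-4), 1/(-6))) = -9*(2*sqrt(2) - (-3)*(-4)**2) = -9*(2*sqrt(2) - (-3)*16) = -9*(2*sqrt(2) - 1*(-48)) = -9*(2*sqrt(2) + 48) = -9*(48 + 2*sqrt(2)) = -432 - 18*sqrt(2)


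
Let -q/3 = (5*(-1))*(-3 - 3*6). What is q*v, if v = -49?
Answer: 15435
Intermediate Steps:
q = -315 (q = -3*5*(-1)*(-3 - 3*6) = -(-15)*(-3 - 18) = -(-15)*(-21) = -3*105 = -315)
q*v = -315*(-49) = 15435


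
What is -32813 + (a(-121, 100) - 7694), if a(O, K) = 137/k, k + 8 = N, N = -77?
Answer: -3443232/85 ≈ -40509.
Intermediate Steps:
k = -85 (k = -8 - 77 = -85)
a(O, K) = -137/85 (a(O, K) = 137/(-85) = 137*(-1/85) = -137/85)
-32813 + (a(-121, 100) - 7694) = -32813 + (-137/85 - 7694) = -32813 - 654127/85 = -3443232/85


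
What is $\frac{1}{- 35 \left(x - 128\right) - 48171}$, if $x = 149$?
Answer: $- \frac{1}{48906} \approx -2.0447 \cdot 10^{-5}$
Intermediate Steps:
$\frac{1}{- 35 \left(x - 128\right) - 48171} = \frac{1}{- 35 \left(149 - 128\right) - 48171} = \frac{1}{\left(-35\right) 21 - 48171} = \frac{1}{-735 - 48171} = \frac{1}{-48906} = - \frac{1}{48906}$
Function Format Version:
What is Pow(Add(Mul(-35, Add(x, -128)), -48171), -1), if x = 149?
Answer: Rational(-1, 48906) ≈ -2.0447e-5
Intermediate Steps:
Pow(Add(Mul(-35, Add(x, -128)), -48171), -1) = Pow(Add(Mul(-35, Add(149, -128)), -48171), -1) = Pow(Add(Mul(-35, 21), -48171), -1) = Pow(Add(-735, -48171), -1) = Pow(-48906, -1) = Rational(-1, 48906)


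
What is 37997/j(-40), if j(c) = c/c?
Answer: 37997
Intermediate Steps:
j(c) = 1
37997/j(-40) = 37997/1 = 37997*1 = 37997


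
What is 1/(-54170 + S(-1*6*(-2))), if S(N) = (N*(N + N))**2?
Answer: 1/28774 ≈ 3.4754e-5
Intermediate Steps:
S(N) = 4*N**4 (S(N) = (N*(2*N))**2 = (2*N**2)**2 = 4*N**4)
1/(-54170 + S(-1*6*(-2))) = 1/(-54170 + 4*(-1*6*(-2))**4) = 1/(-54170 + 4*(-6*(-2))**4) = 1/(-54170 + 4*12**4) = 1/(-54170 + 4*20736) = 1/(-54170 + 82944) = 1/28774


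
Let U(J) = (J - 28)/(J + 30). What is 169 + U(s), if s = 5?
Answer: 5892/35 ≈ 168.34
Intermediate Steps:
U(J) = (-28 + J)/(30 + J)
169 + U(s) = 169 + (-28 + 5)/(30 + 5) = 169 - 23/35 = 5892/35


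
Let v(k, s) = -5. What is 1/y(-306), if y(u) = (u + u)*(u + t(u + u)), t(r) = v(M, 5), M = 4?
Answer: 1/190332 ≈ 5.2540e-6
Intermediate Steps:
t(r) = -5
y(u) = 2*u*(-5 + u) (y(u) = (u + u)*(u - 5) = (2*u)*(-5 + u) = 2*u*(-5 + u))
1/y(-306) = 1/(2*(-306)*(-5 - 306)) = 1/(2*(-306)*(-311)) = 1/190332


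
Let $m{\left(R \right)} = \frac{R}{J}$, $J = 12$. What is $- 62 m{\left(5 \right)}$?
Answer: $- \frac{155}{6} \approx -25.833$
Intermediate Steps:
$m{\left(R \right)} = \frac{R}{12}$
$- 62 m{\left(5 \right)} = - 62 \cdot \frac{1}{12} \cdot 5 = \left(-62\right) \frac{5}{12} = - \frac{155}{6}$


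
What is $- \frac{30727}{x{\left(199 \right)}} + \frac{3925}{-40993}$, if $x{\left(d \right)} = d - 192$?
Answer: $- \frac{1259619386}{286951} \approx -4389.7$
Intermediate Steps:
$x{\left(d \right)} = -192 + d$
$- \frac{30727}{x{\left(199 \right)}} + \frac{3925}{-40993} = - \frac{30727}{-192 + 199} + \frac{3925}{-40993} = - \frac{30727}{7} + 3925 \left(- \frac{1}{40993}\right) = \left(-30727\right) \frac{1}{7} - \frac{3925}{40993} = - \frac{30727}{7} - \frac{3925}{40993} = - \frac{1259619386}{286951}$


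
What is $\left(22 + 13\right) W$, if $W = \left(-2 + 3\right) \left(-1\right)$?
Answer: $-35$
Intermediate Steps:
$W = -1$ ($W = 1 \left(-1\right) = -1$)
$\left(22 + 13\right) W = \left(22 + 13\right) \left(-1\right) = 35 \left(-1\right) = -35$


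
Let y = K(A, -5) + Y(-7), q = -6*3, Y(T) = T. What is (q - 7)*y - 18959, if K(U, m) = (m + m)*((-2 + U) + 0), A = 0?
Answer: -19284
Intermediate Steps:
K(U, m) = 2*m*(-2 + U) (K(U, m) = (2*m)*(-2 + U) = 2*m*(-2 + U))
q = -18
y = 13 (y = 2*(-5)*(-2 + 0) - 7 = 2*(-5)*(-2) - 7 = 20 - 7 = 13)
(q - 7)*y - 18959 = (-18 - 7)*13 - 18959 = -25*13 - 18959 = -325 - 18959 = -19284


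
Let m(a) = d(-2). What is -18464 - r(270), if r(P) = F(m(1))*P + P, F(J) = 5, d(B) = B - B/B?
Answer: -20084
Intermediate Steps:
d(B) = -1 + B (d(B) = B - 1*1 = B - 1 = -1 + B)
m(a) = -3 (m(a) = -1 - 2 = -3)
r(P) = 6*P (r(P) = 5*P + P = 6*P)
-18464 - r(270) = -18464 - 6*270 = -18464 - 1*1620 = -18464 - 1620 = -20084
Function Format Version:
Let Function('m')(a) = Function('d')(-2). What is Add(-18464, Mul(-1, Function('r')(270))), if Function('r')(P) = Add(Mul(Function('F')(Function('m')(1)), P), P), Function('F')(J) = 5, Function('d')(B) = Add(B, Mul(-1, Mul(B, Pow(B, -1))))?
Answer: -20084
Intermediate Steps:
Function('d')(B) = Add(-1, B) (Function('d')(B) = Add(B, Mul(-1, 1)) = Add(B, -1) = Add(-1, B))
Function('m')(a) = -3 (Function('m')(a) = Add(-1, -2) = -3)
Function('r')(P) = Mul(6, P) (Function('r')(P) = Add(Mul(5, P), P) = Mul(6, P))
Add(-18464, Mul(-1, Function('r')(270))) = Add(-18464, Mul(-1, Mul(6, 270))) = Add(-18464, Mul(-1, 1620)) = Add(-18464, -1620) = -20084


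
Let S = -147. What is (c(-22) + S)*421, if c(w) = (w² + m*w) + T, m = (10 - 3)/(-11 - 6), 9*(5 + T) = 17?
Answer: 22090291/153 ≈ 1.4438e+5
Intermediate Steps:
T = -28/9 (T = -5 + (⅑)*17 = -5 + 17/9 = -28/9 ≈ -3.1111)
m = -7/17 (m = 7/(-17) = 7*(-1/17) = -7/17 ≈ -0.41176)
c(w) = -28/9 + w² - 7*w/17 (c(w) = (w² - 7*w/17) - 28/9 = -28/9 + w² - 7*w/17)
(c(-22) + S)*421 = ((-28/9 + (-22)² - 7/17*(-22)) - 147)*421 = ((-28/9 + 484 + 154/17) - 147)*421 = (74962/153 - 147)*421 = (52471/153)*421 = 22090291/153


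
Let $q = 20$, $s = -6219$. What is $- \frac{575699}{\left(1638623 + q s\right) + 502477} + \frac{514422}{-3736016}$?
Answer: $- \frac{199266613189}{470906136720} \approx -0.42316$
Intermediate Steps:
$- \frac{575699}{\left(1638623 + q s\right) + 502477} + \frac{514422}{-3736016} = - \frac{575699}{\left(1638623 + 20 \left(-6219\right)\right) + 502477} + \frac{514422}{-3736016} = - \frac{575699}{\left(1638623 - 124380\right) + 502477} + 514422 \left(- \frac{1}{3736016}\right) = - \frac{575699}{1514243 + 502477} - \frac{257211}{1868008} = - \frac{575699}{2016720} - \frac{257211}{1868008} = - \frac{199266613189}{470906136720}$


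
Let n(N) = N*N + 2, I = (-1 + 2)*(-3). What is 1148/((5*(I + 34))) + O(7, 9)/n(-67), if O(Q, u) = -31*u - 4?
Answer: 5111803/696105 ≈ 7.3434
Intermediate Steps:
I = -3 (I = 1*(-3) = -3)
n(N) = 2 + N² (n(N) = N² + 2 = 2 + N²)
O(Q, u) = -4 - 31*u
1148/((5*(I + 34))) + O(7, 9)/n(-67) = 1148/((5*(-3 + 34))) + (-4 - 31*9)/(2 + (-67)²) = 1148/((5*31)) + (-4 - 279)/(2 + 4489) = 1148/155 - 283/4491 = 5111803/696105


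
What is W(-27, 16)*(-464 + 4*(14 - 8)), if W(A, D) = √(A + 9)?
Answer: -1320*I*√2 ≈ -1866.8*I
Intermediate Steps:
W(A, D) = √(9 + A)
W(-27, 16)*(-464 + 4*(14 - 8)) = √(9 - 27)*(-464 + 4*(14 - 8)) = √(-18)*(-464 + 4*6) = (3*I*√2)*(-464 + 24) = (3*I*√2)*(-440) = -1320*I*√2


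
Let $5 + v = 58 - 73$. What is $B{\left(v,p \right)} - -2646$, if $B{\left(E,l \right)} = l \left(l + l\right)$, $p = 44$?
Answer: $6518$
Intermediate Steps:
$v = -20$ ($v = -5 + \left(58 - 73\right) = -5 - 15 = -20$)
$B{\left(E,l \right)} = 2 l^{2}$ ($B{\left(E,l \right)} = l 2 l = 2 l^{2}$)
$B{\left(v,p \right)} - -2646 = 2 \cdot 44^{2} - -2646 = 2 \cdot 1936 + 2646 = 3872 + 2646 = 6518$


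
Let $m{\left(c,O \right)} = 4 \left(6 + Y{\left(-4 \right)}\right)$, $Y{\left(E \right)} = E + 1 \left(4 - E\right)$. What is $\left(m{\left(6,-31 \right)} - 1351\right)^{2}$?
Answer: $1718721$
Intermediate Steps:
$Y{\left(E \right)} = 4$ ($Y{\left(E \right)} = E - \left(-4 + E\right) = 4$)
$m{\left(c,O \right)} = 40$ ($m{\left(c,O \right)} = 4 \left(6 + 4\right) = 4 \cdot 10 = 40$)
$\left(m{\left(6,-31 \right)} - 1351\right)^{2} = \left(40 - 1351\right)^{2} = \left(-1311\right)^{2} = 1718721$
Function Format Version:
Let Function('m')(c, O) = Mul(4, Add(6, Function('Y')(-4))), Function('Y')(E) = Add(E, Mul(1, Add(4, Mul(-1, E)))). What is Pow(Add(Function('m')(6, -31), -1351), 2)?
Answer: 1718721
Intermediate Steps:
Function('Y')(E) = 4 (Function('Y')(E) = Add(E, Add(4, Mul(-1, E))) = 4)
Function('m')(c, O) = 40 (Function('m')(c, O) = Mul(4, Add(6, 4)) = Mul(4, 10) = 40)
Pow(Add(Function('m')(6, -31), -1351), 2) = Pow(Add(40, -1351), 2) = Pow(-1311, 2) = 1718721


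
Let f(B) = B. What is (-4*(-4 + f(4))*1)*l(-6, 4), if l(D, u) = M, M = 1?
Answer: 0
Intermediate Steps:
l(D, u) = 1
(-4*(-4 + f(4))*1)*l(-6, 4) = (-4*(-4 + 4)*1)*1 = (-4*0*1)*1 = (0*1)*1 = 0*1 = 0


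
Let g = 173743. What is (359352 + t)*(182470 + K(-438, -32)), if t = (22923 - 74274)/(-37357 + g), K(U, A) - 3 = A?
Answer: 2980510066260587/45462 ≈ 6.5560e+10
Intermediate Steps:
K(U, A) = 3 + A
t = -17117/45462 (t = (22923 - 74274)/(-37357 + 173743) = -51351/136386 = -51351*1/136386 = -17117/45462 ≈ -0.37651)
(359352 + t)*(182470 + K(-438, -32)) = (359352 - 17117/45462)*(182470 + (3 - 32)) = 16336843507*(182470 - 29)/45462 = (16336843507/45462)*182441 = 2980510066260587/45462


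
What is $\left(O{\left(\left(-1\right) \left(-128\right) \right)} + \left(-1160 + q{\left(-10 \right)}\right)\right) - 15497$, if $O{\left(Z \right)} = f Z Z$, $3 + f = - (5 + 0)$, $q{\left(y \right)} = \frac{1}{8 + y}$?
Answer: $- \frac{295459}{2} \approx -1.4773 \cdot 10^{5}$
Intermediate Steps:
$f = -8$ ($f = -3 - \left(5 + 0\right) = -3 - 5 = -8$)
$O{\left(Z \right)} = - 8 Z^{2}$ ($O{\left(Z \right)} = - 8 Z Z = - 8 Z^{2}$)
$\left(O{\left(\left(-1\right) \left(-128\right) \right)} + \left(-1160 + q{\left(-10 \right)}\right)\right) - 15497 = \left(- 8 \left(\left(-1\right) \left(-128\right)\right)^{2} - \left(1160 - \frac{1}{8 - 10}\right)\right) - 15497 = \left(- 8 \cdot 128^{2} - \left(1160 - \frac{1}{-2}\right)\right) - 15497 = \left(\left(-8\right) 16384 - \frac{2321}{2}\right) - 15497 = \left(-131072 - \frac{2321}{2}\right) - 15497 = - \frac{264465}{2} - 15497 = - \frac{295459}{2}$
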